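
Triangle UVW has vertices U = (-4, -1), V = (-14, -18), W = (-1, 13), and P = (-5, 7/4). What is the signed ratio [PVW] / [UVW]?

[UVW] = ½·((-4)·(-18−13) + (-14)·(13−(-1)) + (-1)·(-1−(-18))) = ½·(124 − 196 − 17) = -89/2.
[PVW] = ½·((-5)·(-18−13) + (-14)·(13−(7/4)) + (-1)·(7/4−(-18))) = ½·(155 − 315/2 − 79/4) = -89/8, so the ratio is (-89/8)/(-89/2) = 1/4.

1/4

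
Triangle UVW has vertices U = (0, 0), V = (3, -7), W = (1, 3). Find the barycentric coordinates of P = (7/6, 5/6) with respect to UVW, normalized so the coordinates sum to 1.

(1/6, 1/6, 2/3)

Signed area of the reference triangle: [UVW] = ½·(0·(-7−3) + 3·(3−0) + 1·(0−(-7))) = ½·(0 + 9 + 7) = 8.
[PVW] = ½·((7/6)·(-7−3) + 3·(3−(5/6)) + 1·(5/6−(-7))) = ½·(-35/3 + 13/2 + 47/6) = 4/3, so the U-coordinate is (4/3)/8 = 1/6.
[UPW] = ½·(0·(5/6−3) + (7/6)·(3−0) + 1·(0−(5/6))) = ½·(0 + 7/2 − 5/6) = 4/3, so the V-coordinate is 1/6.
[UVP] = ½·(0·(-7−(5/6)) + 3·(5/6−0) + (7/6)·(0−(-7))) = ½·(0 + 5/2 + 49/6) = 16/3, so the W-coordinate is 2/3.
Check: 1/6 + 1/6 + 2/3 = 1.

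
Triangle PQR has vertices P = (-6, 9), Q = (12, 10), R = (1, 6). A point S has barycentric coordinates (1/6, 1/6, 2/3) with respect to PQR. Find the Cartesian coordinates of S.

S = (1/6)·P + (1/6)·Q + (2/3)·R.
x-coordinate: (1/6)·(-6) + (1/6)·12 + (2/3)·1 = 5/3.
y-coordinate: (1/6)·9 + (1/6)·10 + (2/3)·6 = 43/6.

(5/3, 43/6)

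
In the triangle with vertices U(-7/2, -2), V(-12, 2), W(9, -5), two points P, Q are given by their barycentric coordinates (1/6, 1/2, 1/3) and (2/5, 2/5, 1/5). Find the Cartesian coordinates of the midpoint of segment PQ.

Barycentric coordinates of the midpoint are the average: (17/60, 9/20, 4/15).
Converting: (17/60)·U + (9/20)·V + (4/15)·W = (-479/120, -1).

(-479/120, -1)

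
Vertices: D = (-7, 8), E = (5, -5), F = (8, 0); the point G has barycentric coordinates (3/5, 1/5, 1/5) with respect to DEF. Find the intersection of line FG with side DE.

(-4, 19/4)

Line FG meets DE where the F-coordinate vanishes; zeroing G's F-weight and renormalizing leaves D, E-weights 3/5 : 1/5 → (3/4, 1/4).
So H = (3/4)·D + (1/4)·E = (-4, 19/4).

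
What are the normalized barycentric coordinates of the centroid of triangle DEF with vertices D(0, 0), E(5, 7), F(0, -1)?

(1/3, 1/3, 1/3)

The centroid is the average of the vertices, so each weight is 1/3.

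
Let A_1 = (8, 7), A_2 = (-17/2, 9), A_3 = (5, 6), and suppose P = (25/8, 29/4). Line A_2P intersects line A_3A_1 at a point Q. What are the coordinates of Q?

(7, 20/3)

Barycentric coordinates of P with respect to A_1A_2A_3: (1/2, 1/4, 1/4).
On side A_3A_1 the A_2-coordinate is zero; dropping P's A_2-weight 1/4 and renormalizing the remaining 1/4 : 1/2 gives weights 1/3, 2/3 on A_3, A_1.
Q = (1/3)·(5, 6) + (2/3)·(8, 7) = (7, 20/3).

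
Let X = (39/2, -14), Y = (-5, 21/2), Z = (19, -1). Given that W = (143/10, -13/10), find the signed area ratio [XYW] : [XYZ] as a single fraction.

[XYZ] = ½·((39/2)·(21/2−(-1)) + (-5)·(-1−(-14)) + 19·(-14−(21/2))) = ½·(897/4 − 65 − 931/2) = -1225/8.
[XYW] = ½·((39/2)·(21/2−(-13/10)) + (-5)·(-13/10−(-14)) + (143/10)·(-14−(21/2))) = ½·(2301/10 − 127/2 − 7007/20) = -735/8, so the ratio is (-735/8)/(-1225/8) = 3/5.

3/5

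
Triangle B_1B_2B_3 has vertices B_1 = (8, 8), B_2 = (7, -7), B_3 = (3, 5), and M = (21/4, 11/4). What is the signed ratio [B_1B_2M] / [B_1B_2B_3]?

1/2

[B_1B_2B_3] = ½·(8·(-7−5) + 7·(5−8) + 3·(8−(-7))) = ½·(-96 − 21 + 45) = -36.
[B_1B_2M] = ½·(8·(-7−(11/4)) + 7·(11/4−8) + (21/4)·(8−(-7))) = ½·(-78 − 147/4 + 315/4) = -18, so the ratio is (-18)/(-36) = 1/2.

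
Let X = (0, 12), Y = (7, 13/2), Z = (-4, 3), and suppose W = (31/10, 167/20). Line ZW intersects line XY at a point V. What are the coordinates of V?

(35/9, 161/18)

Barycentric coordinates of W with respect to XYZ: (2/5, 1/2, 1/10).
On side XY the Z-coordinate is zero; dropping W's Z-weight 1/10 and renormalizing the remaining 2/5 : 1/2 gives weights 4/9, 5/9 on X, Y.
V = (4/9)·(0, 12) + (5/9)·(7, 13/2) = (35/9, 161/18).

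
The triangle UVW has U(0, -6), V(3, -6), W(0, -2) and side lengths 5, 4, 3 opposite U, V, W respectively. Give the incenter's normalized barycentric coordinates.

(5/12, 1/3, 1/4)

The incenter has barycentric coordinates proportional to the opposite side lengths: (5 : 4 : 3).
Normalizing by 5+4+3 = 12 gives (5/12, 1/3, 1/4).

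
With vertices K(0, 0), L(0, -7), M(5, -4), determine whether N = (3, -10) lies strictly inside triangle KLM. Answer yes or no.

Barycentric coordinates of N: (-24/35, 38/35, 3/5).
The three coordinates are negative, positive, positive; a point is interior exactly when all three are positive.

no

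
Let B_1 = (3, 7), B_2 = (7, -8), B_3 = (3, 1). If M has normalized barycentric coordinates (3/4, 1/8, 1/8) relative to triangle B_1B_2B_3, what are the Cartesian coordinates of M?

M = (3/4)·B_1 + (1/8)·B_2 + (1/8)·B_3.
x-coordinate: (3/4)·3 + (1/8)·7 + (1/8)·3 = 7/2.
y-coordinate: (3/4)·7 + (1/8)·(-8) + (1/8)·1 = 35/8.

(7/2, 35/8)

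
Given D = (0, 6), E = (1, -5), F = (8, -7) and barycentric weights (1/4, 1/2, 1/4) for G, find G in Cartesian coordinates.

G = (1/4)·D + (1/2)·E + (1/4)·F.
x-coordinate: (1/4)·0 + (1/2)·1 + (1/4)·8 = 5/2.
y-coordinate: (1/4)·6 + (1/2)·(-5) + (1/4)·(-7) = -11/4.

(5/2, -11/4)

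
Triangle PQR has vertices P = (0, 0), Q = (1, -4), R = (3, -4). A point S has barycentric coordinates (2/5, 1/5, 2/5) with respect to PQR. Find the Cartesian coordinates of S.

S = (2/5)·P + (1/5)·Q + (2/5)·R.
x-coordinate: (2/5)·0 + (1/5)·1 + (2/5)·3 = 7/5.
y-coordinate: (2/5)·0 + (1/5)·(-4) + (2/5)·(-4) = -12/5.

(7/5, -12/5)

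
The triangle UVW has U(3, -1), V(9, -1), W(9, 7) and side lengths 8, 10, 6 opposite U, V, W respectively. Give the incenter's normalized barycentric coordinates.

The incenter has barycentric coordinates proportional to the opposite side lengths: (8 : 10 : 6).
Normalizing by 8+10+6 = 24 gives (1/3, 5/12, 1/4).

(1/3, 5/12, 1/4)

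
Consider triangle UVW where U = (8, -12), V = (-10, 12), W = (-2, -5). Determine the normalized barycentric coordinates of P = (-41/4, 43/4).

Signed area of the reference triangle: [UVW] = ½·(8·(12−(-5)) + (-10)·(-5−(-12)) + (-2)·(-12−12)) = ½·(136 − 70 + 48) = 57.
[PVW] = ½·((-41/4)·(12−(-5)) + (-10)·(-5−(43/4)) + (-2)·(43/4−12)) = ½·(-697/4 + 315/2 + 5/2) = -57/8, so the U-coordinate is (-57/8)/57 = -1/8.
[UPW] = ½·(8·(43/4−(-5)) + (-41/4)·(-5−(-12)) + (-2)·(-12−(43/4))) = ½·(126 − 287/4 + 91/2) = 399/8, so the V-coordinate is 7/8.
[UVP] = ½·(8·(12−(43/4)) + (-10)·(43/4−(-12)) + (-41/4)·(-12−12)) = ½·(10 − 455/2 + 246) = 57/4, so the W-coordinate is 1/4.

(-1/8, 7/8, 1/4)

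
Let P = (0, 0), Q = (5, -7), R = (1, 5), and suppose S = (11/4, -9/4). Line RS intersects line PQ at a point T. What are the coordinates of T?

(10/3, -14/3)

Barycentric coordinates of S with respect to PQR: (1/4, 1/2, 1/4).
On side PQ the R-coordinate is zero; dropping S's R-weight 1/4 and renormalizing the remaining 1/4 : 1/2 gives weights 1/3, 2/3 on P, Q.
T = (1/3)·(0, 0) + (2/3)·(5, -7) = (10/3, -14/3).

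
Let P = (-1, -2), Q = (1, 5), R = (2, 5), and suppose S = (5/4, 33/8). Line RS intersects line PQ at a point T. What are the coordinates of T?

Barycentric coordinates of S with respect to PQR: (1/8, 3/8, 1/2).
On side PQ the R-coordinate is zero; dropping S's R-weight 1/2 and renormalizing the remaining 1/8 : 3/8 gives weights 1/4, 3/4 on P, Q.
T = (1/4)·(-1, -2) + (3/4)·(1, 5) = (1/2, 13/4).

(1/2, 13/4)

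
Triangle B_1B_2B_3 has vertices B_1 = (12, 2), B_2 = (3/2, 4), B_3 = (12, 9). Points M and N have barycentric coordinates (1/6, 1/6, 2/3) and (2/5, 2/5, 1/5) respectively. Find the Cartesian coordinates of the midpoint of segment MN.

Barycentric coordinates of the midpoint are the average: (17/60, 17/60, 13/30).
Converting: (17/60)·B_1 + (17/60)·B_2 + (13/30)·B_3 = (361/40, 28/5).

(361/40, 28/5)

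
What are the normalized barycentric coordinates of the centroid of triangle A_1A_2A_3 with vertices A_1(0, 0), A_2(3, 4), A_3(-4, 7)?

The centroid is the average of the vertices, so each weight is 1/3.

(1/3, 1/3, 1/3)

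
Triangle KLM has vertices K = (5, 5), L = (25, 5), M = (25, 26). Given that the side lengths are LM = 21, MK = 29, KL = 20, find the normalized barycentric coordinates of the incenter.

The incenter has barycentric coordinates proportional to the opposite side lengths: (21 : 29 : 20).
Normalizing by 21+29+20 = 70 gives (3/10, 29/70, 2/7).

(3/10, 29/70, 2/7)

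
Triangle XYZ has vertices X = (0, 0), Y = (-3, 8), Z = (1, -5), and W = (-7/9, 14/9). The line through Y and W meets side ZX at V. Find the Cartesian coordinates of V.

(1/3, -5/3)

Barycentric coordinates of W with respect to XYZ: (4/9, 1/3, 2/9).
On side ZX the Y-coordinate is zero; dropping W's Y-weight 1/3 and renormalizing the remaining 2/9 : 4/9 gives weights 1/3, 2/3 on Z, X.
V = (1/3)·(1, -5) + (2/3)·(0, 0) = (1/3, -5/3).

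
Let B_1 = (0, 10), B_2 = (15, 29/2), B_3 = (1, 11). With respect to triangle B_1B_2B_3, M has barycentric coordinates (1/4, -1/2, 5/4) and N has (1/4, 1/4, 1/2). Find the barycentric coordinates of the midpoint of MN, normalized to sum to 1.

(1/4, -1/8, 7/8)

Since both coordinate triples sum to 1, the midpoint's barycentrics are the componentwise average.
(1/4+1/4)/2 = 1/4; similarly -1/8 and 7/8.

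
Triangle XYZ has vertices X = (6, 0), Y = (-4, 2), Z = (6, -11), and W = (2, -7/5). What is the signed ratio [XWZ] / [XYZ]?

2/5

[XYZ] = ½·(6·(2−(-11)) + (-4)·(-11−0) + 6·(0−2)) = ½·(78 + 44 − 12) = 55.
[XWZ] = ½·(6·(-7/5−(-11)) + 2·(-11−0) + 6·(0−(-7/5))) = ½·(288/5 − 22 + 42/5) = 22, so the ratio is 22/55 = 2/5.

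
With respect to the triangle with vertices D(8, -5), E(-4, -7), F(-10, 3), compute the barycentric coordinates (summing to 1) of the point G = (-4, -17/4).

(1/8, 5/8, 1/4)

Signed area of the reference triangle: [DEF] = ½·(8·(-7−3) + (-4)·(3−(-5)) + (-10)·(-5−(-7))) = ½·(-80 − 32 − 20) = -66.
[GEF] = ½·((-4)·(-7−3) + (-4)·(3−(-17/4)) + (-10)·(-17/4−(-7))) = ½·(40 − 29 − 55/2) = -33/4, so the D-coordinate is (-33/4)/(-66) = 1/8.
[DGF] = ½·(8·(-17/4−3) + (-4)·(3−(-5)) + (-10)·(-5−(-17/4))) = ½·(-58 − 32 + 15/2) = -165/4, so the E-coordinate is 5/8.
[DEG] = ½·(8·(-7−(-17/4)) + (-4)·(-17/4−(-5)) + (-4)·(-5−(-7))) = ½·(-22 − 3 − 8) = -33/2, so the F-coordinate is 1/4.
Check: 1/8 + 5/8 + 1/4 = 1.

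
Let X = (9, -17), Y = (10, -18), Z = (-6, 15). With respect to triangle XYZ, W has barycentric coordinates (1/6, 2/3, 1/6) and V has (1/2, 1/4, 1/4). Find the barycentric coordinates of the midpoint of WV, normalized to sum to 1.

Since both coordinate triples sum to 1, the midpoint's barycentrics are the componentwise average.
(1/6+1/2)/2 = 1/3; similarly 11/24 and 5/24.

(1/3, 11/24, 5/24)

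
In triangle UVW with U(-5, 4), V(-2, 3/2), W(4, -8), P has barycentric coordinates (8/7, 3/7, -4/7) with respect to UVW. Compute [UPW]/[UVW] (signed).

The signed ratio [UPW]/[UVW] equals the barycentric coordinate of P at vertex V, which is 3/7.

3/7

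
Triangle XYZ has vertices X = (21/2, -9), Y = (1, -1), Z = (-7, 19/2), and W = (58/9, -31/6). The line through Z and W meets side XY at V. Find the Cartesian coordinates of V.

(65/8, -7)

Barycentric coordinates of W with respect to XYZ: (2/3, 2/9, 1/9).
On side XY the Z-coordinate is zero; dropping W's Z-weight 1/9 and renormalizing the remaining 2/3 : 2/9 gives weights 3/4, 1/4 on X, Y.
V = (3/4)·(21/2, -9) + (1/4)·(1, -1) = (65/8, -7).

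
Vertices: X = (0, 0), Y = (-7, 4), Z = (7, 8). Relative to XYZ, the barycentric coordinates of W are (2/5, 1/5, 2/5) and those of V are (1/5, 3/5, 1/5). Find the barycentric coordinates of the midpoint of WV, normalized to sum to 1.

Since both coordinate triples sum to 1, the midpoint's barycentrics are the componentwise average.
(2/5+1/5)/2 = 3/10; similarly 2/5 and 3/10.

(3/10, 2/5, 3/10)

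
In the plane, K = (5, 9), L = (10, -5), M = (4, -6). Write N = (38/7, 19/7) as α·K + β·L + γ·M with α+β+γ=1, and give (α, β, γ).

Signed area of the reference triangle: [KLM] = ½·(5·(-5−(-6)) + 10·(-6−9) + 4·(9−(-5))) = ½·(5 − 150 + 56) = -89/2.
[NLM] = ½·((38/7)·(-5−(-6)) + 10·(-6−(19/7)) + 4·(19/7−(-5))) = ½·(38/7 − 610/7 + 216/7) = -178/7, so the K-coordinate is (-178/7)/(-89/2) = 4/7.
[KNM] = ½·(5·(19/7−(-6)) + (38/7)·(-6−9) + 4·(9−(19/7))) = ½·(305/7 − 570/7 + 176/7) = -89/14, so the L-coordinate is 1/7.
[KLN] = ½·(5·(-5−(19/7)) + 10·(19/7−9) + (38/7)·(9−(-5))) = ½·(-270/7 − 440/7 + 76) = -89/7, so the M-coordinate is 2/7.

(4/7, 1/7, 2/7)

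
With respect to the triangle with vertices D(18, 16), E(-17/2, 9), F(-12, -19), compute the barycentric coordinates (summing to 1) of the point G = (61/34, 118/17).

Signed area of the reference triangle: [DEF] = ½·(18·(9−(-19)) + (-17/2)·(-19−16) + (-12)·(16−9)) = ½·(504 + 595/2 − 84) = 1435/4.
[GEF] = ½·((61/34)·(9−(-19)) + (-17/2)·(-19−(118/17)) + (-12)·(118/17−9)) = ½·(854/17 + 441/2 + 420/17) = 10045/68, so the D-coordinate is (10045/68)/(1435/4) = 7/17.
[DGF] = ½·(18·(118/17−(-19)) + (61/34)·(-19−16) + (-12)·(16−(118/17))) = ½·(7938/17 − 2135/34 − 1848/17) = 10045/68, so the E-coordinate is 7/17.
[DEG] = ½·(18·(9−(118/17)) + (-17/2)·(118/17−16) + (61/34)·(16−9)) = ½·(630/17 + 77 + 427/34) = 4305/68, so the F-coordinate is 3/17.

(7/17, 7/17, 3/17)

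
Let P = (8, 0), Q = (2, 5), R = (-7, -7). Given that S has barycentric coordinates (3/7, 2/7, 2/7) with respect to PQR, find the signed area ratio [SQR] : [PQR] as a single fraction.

3/7

The signed ratio [SQR]/[PQR] equals the barycentric coordinate of S at vertex P, which is 3/7.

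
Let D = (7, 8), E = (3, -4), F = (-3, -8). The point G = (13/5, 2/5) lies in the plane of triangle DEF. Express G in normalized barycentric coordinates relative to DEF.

(1/2, 1/10, 2/5)

Signed area of the reference triangle: [DEF] = ½·(7·(-4−(-8)) + 3·(-8−8) + (-3)·(8−(-4))) = ½·(28 − 48 − 36) = -28.
[GEF] = ½·((13/5)·(-4−(-8)) + 3·(-8−(2/5)) + (-3)·(2/5−(-4))) = ½·(52/5 − 126/5 − 66/5) = -14, so the D-coordinate is (-14)/(-28) = 1/2.
[DGF] = ½·(7·(2/5−(-8)) + (13/5)·(-8−8) + (-3)·(8−(2/5))) = ½·(294/5 − 208/5 − 114/5) = -14/5, so the E-coordinate is 1/10.
[DEG] = ½·(7·(-4−(2/5)) + 3·(2/5−8) + (13/5)·(8−(-4))) = ½·(-154/5 − 114/5 + 156/5) = -56/5, so the F-coordinate is 2/5.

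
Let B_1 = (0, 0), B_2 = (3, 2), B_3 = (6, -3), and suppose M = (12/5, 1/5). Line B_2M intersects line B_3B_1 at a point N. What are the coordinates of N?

Barycentric coordinates of M with respect to B_1B_2B_3: (2/5, 2/5, 1/5).
On side B_3B_1 the B_2-coordinate is zero; dropping M's B_2-weight 2/5 and renormalizing the remaining 1/5 : 2/5 gives weights 1/3, 2/3 on B_3, B_1.
N = (1/3)·(6, -3) + (2/3)·(0, 0) = (2, -1).

(2, -1)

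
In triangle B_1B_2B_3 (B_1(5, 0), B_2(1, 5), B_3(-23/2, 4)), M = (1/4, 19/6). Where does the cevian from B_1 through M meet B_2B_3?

(-17/8, 19/4)

Barycentric coordinates of M with respect to B_1B_2B_3: (1/3, 1/2, 1/6).
On side B_2B_3 the B_1-coordinate is zero; dropping M's B_1-weight 1/3 and renormalizing the remaining 1/2 : 1/6 gives weights 3/4, 1/4 on B_2, B_3.
N = (3/4)·(1, 5) + (1/4)·(-23/2, 4) = (-17/8, 19/4).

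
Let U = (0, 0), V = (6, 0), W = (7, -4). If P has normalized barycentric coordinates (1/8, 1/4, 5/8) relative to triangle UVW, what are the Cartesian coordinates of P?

(47/8, -5/2)

P = (1/8)·U + (1/4)·V + (5/8)·W.
x-coordinate: (1/8)·0 + (1/4)·6 + (5/8)·7 = 47/8.
y-coordinate: (1/8)·0 + (1/4)·0 + (5/8)·(-4) = -5/2.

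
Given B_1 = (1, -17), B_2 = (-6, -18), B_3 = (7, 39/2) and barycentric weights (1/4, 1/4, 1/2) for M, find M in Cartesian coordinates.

M = (1/4)·B_1 + (1/4)·B_2 + (1/2)·B_3.
x-coordinate: (1/4)·1 + (1/4)·(-6) + (1/2)·7 = 9/4.
y-coordinate: (1/4)·(-17) + (1/4)·(-18) + (1/2)·(39/2) = 1.

(9/4, 1)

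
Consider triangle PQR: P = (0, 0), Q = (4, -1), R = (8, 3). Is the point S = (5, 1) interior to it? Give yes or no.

Barycentric coordinates of S: (1/5, 7/20, 9/20).
The three coordinates are positive, positive, positive; a point is interior exactly when all three are positive.

yes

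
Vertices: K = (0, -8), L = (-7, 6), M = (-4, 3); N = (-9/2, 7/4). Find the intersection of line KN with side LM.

Barycentric coordinates of N with respect to KLM: (1/4, 1/2, 1/4).
On side LM the K-coordinate is zero; dropping N's K-weight 1/4 and renormalizing the remaining 1/2 : 1/4 gives weights 2/3, 1/3 on L, M.
J = (2/3)·(-7, 6) + (1/3)·(-4, 3) = (-6, 5).

(-6, 5)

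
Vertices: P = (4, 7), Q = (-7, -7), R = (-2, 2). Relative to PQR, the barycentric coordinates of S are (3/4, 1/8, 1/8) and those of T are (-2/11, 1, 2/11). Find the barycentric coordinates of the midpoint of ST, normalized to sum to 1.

Since both coordinate triples sum to 1, the midpoint's barycentrics are the componentwise average.
(3/4+-2/11)/2 = 25/88; similarly 9/16 and 27/176.

(25/88, 9/16, 27/176)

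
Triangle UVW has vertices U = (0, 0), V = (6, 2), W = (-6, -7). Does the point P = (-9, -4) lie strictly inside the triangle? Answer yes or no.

Barycentric coordinates of P: (21/10, -13/10, 1/5).
The three coordinates are positive, negative, positive; a point is interior exactly when all three are positive.

no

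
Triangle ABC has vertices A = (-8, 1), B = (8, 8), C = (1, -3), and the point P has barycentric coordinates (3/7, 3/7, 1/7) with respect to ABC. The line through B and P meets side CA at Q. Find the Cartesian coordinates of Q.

Line BP meets CA where the B-coordinate vanishes; zeroing P's B-weight and renormalizing leaves C, A-weights 1/7 : 3/7 → (1/4, 3/4).
So Q = (1/4)·C + (3/4)·A = (-23/4, 0).

(-23/4, 0)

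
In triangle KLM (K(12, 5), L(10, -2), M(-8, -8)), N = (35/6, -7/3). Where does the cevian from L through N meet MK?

(0, -14/5)

Barycentric coordinates of N with respect to KLM: (1/6, 7/12, 1/4).
On side MK the L-coordinate is zero; dropping N's L-weight 7/12 and renormalizing the remaining 1/4 : 1/6 gives weights 3/5, 2/5 on M, K.
J = (3/5)·(-8, -8) + (2/5)·(12, 5) = (0, -14/5).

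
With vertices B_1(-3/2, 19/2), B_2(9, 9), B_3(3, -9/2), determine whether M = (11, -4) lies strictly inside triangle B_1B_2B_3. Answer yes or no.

Barycentric coordinates of M: (-140/193, 457/579, 542/579).
The three coordinates are negative, positive, positive; a point is interior exactly when all three are positive.

no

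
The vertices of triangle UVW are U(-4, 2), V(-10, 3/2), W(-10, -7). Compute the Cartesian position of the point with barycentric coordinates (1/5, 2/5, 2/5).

(-44/5, -9/5)

P = (1/5)·U + (2/5)·V + (2/5)·W.
x-coordinate: (1/5)·(-4) + (2/5)·(-10) + (2/5)·(-10) = -44/5.
y-coordinate: (1/5)·2 + (2/5)·(3/2) + (2/5)·(-7) = -9/5.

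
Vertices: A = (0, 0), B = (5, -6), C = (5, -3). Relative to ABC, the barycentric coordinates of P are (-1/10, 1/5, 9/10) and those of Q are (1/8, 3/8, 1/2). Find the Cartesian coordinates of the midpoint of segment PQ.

(79/16, -153/40)

Barycentric coordinates of the midpoint are the average: (1/80, 23/80, 7/10).
Converting: (1/80)·A + (23/80)·B + (7/10)·C = (79/16, -153/40).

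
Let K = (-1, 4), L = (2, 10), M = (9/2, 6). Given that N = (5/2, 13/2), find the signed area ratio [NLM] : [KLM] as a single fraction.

1/4

[KLM] = ½·((-1)·(10−6) + 2·(6−4) + (9/2)·(4−10)) = ½·(-4 + 4 − 27) = -27/2.
[NLM] = ½·((5/2)·(10−6) + 2·(6−(13/2)) + (9/2)·(13/2−10)) = ½·(10 − 1 − 63/4) = -27/8, so the ratio is (-27/8)/(-27/2) = 1/4.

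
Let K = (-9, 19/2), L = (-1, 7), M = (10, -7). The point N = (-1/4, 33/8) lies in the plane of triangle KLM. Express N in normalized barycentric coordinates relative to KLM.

(1/4, 1/2, 1/4)

Signed area of the reference triangle: [KLM] = ½·((-9)·(7−(-7)) + (-1)·(-7−(19/2)) + 10·(19/2−7)) = ½·(-126 + 33/2 + 25) = -169/4.
[NLM] = ½·((-1/4)·(7−(-7)) + (-1)·(-7−(33/8)) + 10·(33/8−7)) = ½·(-7/2 + 89/8 − 115/4) = -169/16, so the K-coordinate is (-169/16)/(-169/4) = 1/4.
[KNM] = ½·((-9)·(33/8−(-7)) + (-1/4)·(-7−(19/2)) + 10·(19/2−(33/8))) = ½·(-801/8 + 33/8 + 215/4) = -169/8, so the L-coordinate is 1/2.
[KLN] = ½·((-9)·(7−(33/8)) + (-1)·(33/8−(19/2)) + (-1/4)·(19/2−7)) = ½·(-207/8 + 43/8 − 5/8) = -169/16, so the M-coordinate is 1/4.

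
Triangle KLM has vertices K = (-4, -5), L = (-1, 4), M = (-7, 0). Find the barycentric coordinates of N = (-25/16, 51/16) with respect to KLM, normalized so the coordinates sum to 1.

(1/16, 7/8, 1/16)

Signed area of the reference triangle: [KLM] = ½·((-4)·(4−0) + (-1)·(0−(-5)) + (-7)·(-5−4)) = ½·(-16 − 5 + 63) = 21.
[NLM] = ½·((-25/16)·(4−0) + (-1)·(0−(51/16)) + (-7)·(51/16−4)) = ½·(-25/4 + 51/16 + 91/16) = 21/16, so the K-coordinate is (21/16)/21 = 1/16.
[KNM] = ½·((-4)·(51/16−0) + (-25/16)·(0−(-5)) + (-7)·(-5−(51/16))) = ½·(-51/4 − 125/16 + 917/16) = 147/8, so the L-coordinate is 7/8.
[KLN] = ½·((-4)·(4−(51/16)) + (-1)·(51/16−(-5)) + (-25/16)·(-5−4)) = ½·(-13/4 − 131/16 + 225/16) = 21/16, so the M-coordinate is 1/16.
Check: 1/16 + 7/8 + 1/16 = 1.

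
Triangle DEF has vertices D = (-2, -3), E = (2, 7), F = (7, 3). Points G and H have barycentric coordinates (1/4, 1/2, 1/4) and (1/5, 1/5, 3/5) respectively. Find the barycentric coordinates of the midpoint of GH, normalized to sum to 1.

Since both coordinate triples sum to 1, the midpoint's barycentrics are the componentwise average.
(1/4+1/5)/2 = 9/40; similarly 7/20 and 17/40.

(9/40, 7/20, 17/40)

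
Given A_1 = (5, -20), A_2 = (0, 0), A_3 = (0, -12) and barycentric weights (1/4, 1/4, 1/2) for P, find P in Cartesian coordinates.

(5/4, -11)

P = (1/4)·A_1 + (1/4)·A_2 + (1/2)·A_3.
x-coordinate: (1/4)·5 + (1/4)·0 + (1/2)·0 = 5/4.
y-coordinate: (1/4)·(-20) + (1/4)·0 + (1/2)·(-12) = -11.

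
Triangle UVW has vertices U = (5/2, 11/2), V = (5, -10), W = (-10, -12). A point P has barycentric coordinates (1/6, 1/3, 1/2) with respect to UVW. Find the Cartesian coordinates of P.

(-35/12, -101/12)

P = (1/6)·U + (1/3)·V + (1/2)·W.
x-coordinate: (1/6)·(5/2) + (1/3)·5 + (1/2)·(-10) = -35/12.
y-coordinate: (1/6)·(11/2) + (1/3)·(-10) + (1/2)·(-12) = -101/12.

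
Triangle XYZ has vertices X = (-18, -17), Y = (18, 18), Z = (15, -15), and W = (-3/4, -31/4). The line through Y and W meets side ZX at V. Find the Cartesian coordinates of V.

Barycentric coordinates of W with respect to XYZ: (1/2, 1/4, 1/4).
On side ZX the Y-coordinate is zero; dropping W's Y-weight 1/4 and renormalizing the remaining 1/4 : 1/2 gives weights 1/3, 2/3 on Z, X.
V = (1/3)·(15, -15) + (2/3)·(-18, -17) = (-7, -49/3).

(-7, -49/3)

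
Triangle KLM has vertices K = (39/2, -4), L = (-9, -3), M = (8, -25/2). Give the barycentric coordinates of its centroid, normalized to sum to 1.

The centroid is the average of the vertices, so each weight is 1/3.

(1/3, 1/3, 1/3)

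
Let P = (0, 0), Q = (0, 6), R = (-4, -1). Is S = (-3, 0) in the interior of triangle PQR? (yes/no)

Barycentric coordinates of S: (1/8, 1/8, 3/4).
The three coordinates are positive, positive, positive; a point is interior exactly when all three are positive.

yes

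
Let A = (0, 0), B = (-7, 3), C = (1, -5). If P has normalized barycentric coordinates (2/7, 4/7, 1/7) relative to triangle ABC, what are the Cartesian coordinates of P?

P = (2/7)·A + (4/7)·B + (1/7)·C.
x-coordinate: (2/7)·0 + (4/7)·(-7) + (1/7)·1 = -27/7.
y-coordinate: (2/7)·0 + (4/7)·3 + (1/7)·(-5) = 1.

(-27/7, 1)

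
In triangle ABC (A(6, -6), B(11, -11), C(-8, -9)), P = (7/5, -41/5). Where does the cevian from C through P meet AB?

(23/3, -23/3)

Barycentric coordinates of P with respect to ABC: (2/5, 1/5, 2/5).
On side AB the C-coordinate is zero; dropping P's C-weight 2/5 and renormalizing the remaining 2/5 : 1/5 gives weights 2/3, 1/3 on A, B.
Q = (2/3)·(6, -6) + (1/3)·(11, -11) = (23/3, -23/3).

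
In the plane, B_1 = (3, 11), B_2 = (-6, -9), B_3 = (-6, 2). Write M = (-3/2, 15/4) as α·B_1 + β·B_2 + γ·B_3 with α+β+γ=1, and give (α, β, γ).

(1/2, 1/4, 1/4)

Signed area of the reference triangle: [B_1B_2B_3] = ½·(3·(-9−2) + (-6)·(2−11) + (-6)·(11−(-9))) = ½·(-33 + 54 − 120) = -99/2.
[MB_2B_3] = ½·((-3/2)·(-9−2) + (-6)·(2−(15/4)) + (-6)·(15/4−(-9))) = ½·(33/2 + 21/2 − 153/2) = -99/4, so the B_1-coordinate is (-99/4)/(-99/2) = 1/2.
[B_1MB_3] = ½·(3·(15/4−2) + (-3/2)·(2−11) + (-6)·(11−(15/4))) = ½·(21/4 + 27/2 − 87/2) = -99/8, so the B_2-coordinate is 1/4.
[B_1B_2M] = ½·(3·(-9−(15/4)) + (-6)·(15/4−11) + (-3/2)·(11−(-9))) = ½·(-153/4 + 87/2 − 30) = -99/8, so the B_3-coordinate is 1/4.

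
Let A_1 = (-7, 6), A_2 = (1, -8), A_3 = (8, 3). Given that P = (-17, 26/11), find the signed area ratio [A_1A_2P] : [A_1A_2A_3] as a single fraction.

-10/11

[A_1A_2A_3] = ½·((-7)·(-8−3) + 1·(3−6) + 8·(6−(-8))) = ½·(77 − 3 + 112) = 93.
[A_1A_2P] = ½·((-7)·(-8−(26/11)) + 1·(26/11−6) + (-17)·(6−(-8))) = ½·(798/11 − 40/11 − 238) = -930/11, so the ratio is (-930/11)/93 = -10/11.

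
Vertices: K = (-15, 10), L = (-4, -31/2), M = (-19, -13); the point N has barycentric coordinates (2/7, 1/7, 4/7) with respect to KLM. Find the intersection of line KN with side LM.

Line KN meets LM where the K-coordinate vanishes; zeroing N's K-weight and renormalizing leaves L, M-weights 1/7 : 4/7 → (1/5, 4/5).
So J = (1/5)·L + (4/5)·M = (-16, -27/2).

(-16, -27/2)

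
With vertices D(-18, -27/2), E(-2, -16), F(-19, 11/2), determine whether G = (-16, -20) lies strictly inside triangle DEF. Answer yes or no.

Barycentric coordinates of G: (82/67, 7/67, -22/67).
The three coordinates are positive, positive, negative; a point is interior exactly when all three are positive.

no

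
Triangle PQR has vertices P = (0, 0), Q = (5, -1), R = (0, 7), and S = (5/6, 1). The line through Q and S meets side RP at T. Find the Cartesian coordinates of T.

Barycentric coordinates of S with respect to PQR: (2/3, 1/6, 1/6).
On side RP the Q-coordinate is zero; dropping S's Q-weight 1/6 and renormalizing the remaining 1/6 : 2/3 gives weights 1/5, 4/5 on R, P.
T = (1/5)·(0, 7) + (4/5)·(0, 0) = (0, 7/5).

(0, 7/5)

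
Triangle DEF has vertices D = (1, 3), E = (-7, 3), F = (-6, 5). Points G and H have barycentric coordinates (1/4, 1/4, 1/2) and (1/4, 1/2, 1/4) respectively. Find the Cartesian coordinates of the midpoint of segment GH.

Barycentric coordinates of the midpoint are the average: (1/4, 3/8, 3/8).
Converting: (1/4)·D + (3/8)·E + (3/8)·F = (-37/8, 15/4).

(-37/8, 15/4)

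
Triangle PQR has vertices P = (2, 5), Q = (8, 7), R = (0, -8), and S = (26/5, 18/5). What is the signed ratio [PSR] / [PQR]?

[PQR] = ½·(2·(7−(-8)) + 8·(-8−5) + 0·(5−7)) = ½·(30 − 104 + 0) = -37.
[PSR] = ½·(2·(18/5−(-8)) + (26/5)·(-8−5) + 0·(5−(18/5))) = ½·(116/5 − 338/5 + 0) = -111/5, so the ratio is (-111/5)/(-37) = 3/5.

3/5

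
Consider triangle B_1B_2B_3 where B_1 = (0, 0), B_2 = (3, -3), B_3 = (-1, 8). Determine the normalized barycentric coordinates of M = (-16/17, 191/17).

Signed area of the reference triangle: [B_1B_2B_3] = ½·(0·(-3−8) + 3·(8−0) + (-1)·(0−(-3))) = ½·(0 + 24 − 3) = 21/2.
[MB_2B_3] = ½·((-16/17)·(-3−8) + 3·(8−(191/17)) + (-1)·(191/17−(-3))) = ½·(176/17 − 165/17 − 242/17) = -231/34, so the B_1-coordinate is (-231/34)/(21/2) = -11/17.
[B_1MB_3] = ½·(0·(191/17−8) + (-16/17)·(8−0) + (-1)·(0−(191/17))) = ½·(0 − 128/17 + 191/17) = 63/34, so the B_2-coordinate is 3/17.
[B_1B_2M] = ½·(0·(-3−(191/17)) + 3·(191/17−0) + (-16/17)·(0−(-3))) = ½·(0 + 573/17 − 48/17) = 525/34, so the B_3-coordinate is 25/17.
Check: -11/17 + 3/17 + 25/17 = 1.

(-11/17, 3/17, 25/17)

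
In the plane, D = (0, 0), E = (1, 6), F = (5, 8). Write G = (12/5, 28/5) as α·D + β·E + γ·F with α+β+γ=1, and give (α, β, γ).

(1/5, 2/5, 2/5)

Signed area of the reference triangle: [DEF] = ½·(0·(6−8) + 1·(8−0) + 5·(0−6)) = ½·(0 + 8 − 30) = -11.
[GEF] = ½·((12/5)·(6−8) + 1·(8−(28/5)) + 5·(28/5−6)) = ½·(-24/5 + 12/5 − 2) = -11/5, so the D-coordinate is (-11/5)/(-11) = 1/5.
[DGF] = ½·(0·(28/5−8) + (12/5)·(8−0) + 5·(0−(28/5))) = ½·(0 + 96/5 − 28) = -22/5, so the E-coordinate is 2/5.
[DEG] = ½·(0·(6−(28/5)) + 1·(28/5−0) + (12/5)·(0−6)) = ½·(0 + 28/5 − 72/5) = -22/5, so the F-coordinate is 2/5.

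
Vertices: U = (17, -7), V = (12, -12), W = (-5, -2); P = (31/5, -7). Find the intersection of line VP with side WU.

(7/3, -11/3)

Barycentric coordinates of P with respect to UVW: (1/5, 2/5, 2/5).
On side WU the V-coordinate is zero; dropping P's V-weight 2/5 and renormalizing the remaining 2/5 : 1/5 gives weights 2/3, 1/3 on W, U.
Q = (2/3)·(-5, -2) + (1/3)·(17, -7) = (7/3, -11/3).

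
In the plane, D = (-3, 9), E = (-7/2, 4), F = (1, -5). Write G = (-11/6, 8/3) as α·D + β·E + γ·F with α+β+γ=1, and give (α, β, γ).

Signed area of the reference triangle: [DEF] = ½·((-3)·(4−(-5)) + (-7/2)·(-5−9) + 1·(9−4)) = ½·(-27 + 49 + 5) = 27/2.
[GEF] = ½·((-11/6)·(4−(-5)) + (-7/2)·(-5−(8/3)) + 1·(8/3−4)) = ½·(-33/2 + 161/6 − 4/3) = 9/2, so the D-coordinate is (9/2)/(27/2) = 1/3.
[DGF] = ½·((-3)·(8/3−(-5)) + (-11/6)·(-5−9) + 1·(9−(8/3))) = ½·(-23 + 77/3 + 19/3) = 9/2, so the E-coordinate is 1/3.
[DEG] = ½·((-3)·(4−(8/3)) + (-7/2)·(8/3−9) + (-11/6)·(9−4)) = ½·(-4 + 133/6 − 55/6) = 9/2, so the F-coordinate is 1/3.

(1/3, 1/3, 1/3)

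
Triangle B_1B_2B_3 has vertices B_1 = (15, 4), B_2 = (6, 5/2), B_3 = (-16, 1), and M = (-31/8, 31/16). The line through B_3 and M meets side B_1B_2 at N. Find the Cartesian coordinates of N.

(33/4, 23/8)

Barycentric coordinates of M with respect to B_1B_2B_3: (1/8, 3/8, 1/2).
On side B_1B_2 the B_3-coordinate is zero; dropping M's B_3-weight 1/2 and renormalizing the remaining 1/8 : 3/8 gives weights 1/4, 3/4 on B_1, B_2.
N = (1/4)·(15, 4) + (3/4)·(6, 5/2) = (33/4, 23/8).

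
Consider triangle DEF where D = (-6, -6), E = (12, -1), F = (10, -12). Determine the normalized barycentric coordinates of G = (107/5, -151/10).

(-7/10, 1/10, 8/5)

Signed area of the reference triangle: [DEF] = ½·((-6)·(-1−(-12)) + 12·(-12−(-6)) + 10·(-6−(-1))) = ½·(-66 − 72 − 50) = -94.
[GEF] = ½·((107/5)·(-1−(-12)) + 12·(-12−(-151/10)) + 10·(-151/10−(-1))) = ½·(1177/5 + 186/5 − 141) = 329/5, so the D-coordinate is (329/5)/(-94) = -7/10.
[DGF] = ½·((-6)·(-151/10−(-12)) + (107/5)·(-12−(-6)) + 10·(-6−(-151/10))) = ½·(93/5 − 642/5 + 91) = -47/5, so the E-coordinate is 1/10.
[DEG] = ½·((-6)·(-1−(-151/10)) + 12·(-151/10−(-6)) + (107/5)·(-6−(-1))) = ½·(-423/5 − 546/5 − 107) = -752/5, so the F-coordinate is 8/5.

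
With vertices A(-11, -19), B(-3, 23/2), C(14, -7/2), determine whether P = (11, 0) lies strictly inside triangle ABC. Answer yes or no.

no

Barycentric coordinates of P: (-29/1277, 268/1277, 1038/1277).
The three coordinates are negative, positive, positive; a point is interior exactly when all three are positive.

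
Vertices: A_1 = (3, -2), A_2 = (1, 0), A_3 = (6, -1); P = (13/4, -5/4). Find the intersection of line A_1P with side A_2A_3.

(7/2, -1/2)

Barycentric coordinates of P with respect to A_1A_2A_3: (1/2, 1/4, 1/4).
On side A_2A_3 the A_1-coordinate is zero; dropping P's A_1-weight 1/2 and renormalizing the remaining 1/4 : 1/4 gives weights 1/2, 1/2 on A_2, A_3.
Q = (1/2)·(1, 0) + (1/2)·(6, -1) = (7/2, -1/2).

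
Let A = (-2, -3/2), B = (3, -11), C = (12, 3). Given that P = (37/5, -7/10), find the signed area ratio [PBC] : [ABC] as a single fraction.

1/5

[ABC] = ½·((-2)·(-11−3) + 3·(3−(-3/2)) + 12·(-3/2−(-11))) = ½·(28 + 27/2 + 114) = 311/4.
[PBC] = ½·((37/5)·(-11−3) + 3·(3−(-7/10)) + 12·(-7/10−(-11))) = ½·(-518/5 + 111/10 + 618/5) = 311/20, so the ratio is (311/20)/(311/4) = 1/5.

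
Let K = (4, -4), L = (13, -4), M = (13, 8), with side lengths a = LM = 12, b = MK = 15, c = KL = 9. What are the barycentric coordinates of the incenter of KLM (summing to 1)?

(1/3, 5/12, 1/4)

The incenter has barycentric coordinates proportional to the opposite side lengths: (12 : 15 : 9).
Normalizing by 12+15+9 = 36 gives (1/3, 5/12, 1/4).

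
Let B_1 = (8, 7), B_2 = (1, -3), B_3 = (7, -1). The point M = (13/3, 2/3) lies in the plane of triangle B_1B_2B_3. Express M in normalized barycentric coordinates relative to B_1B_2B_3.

Signed area of the reference triangle: [B_1B_2B_3] = ½·(8·(-3−(-1)) + 1·(-1−7) + 7·(7−(-3))) = ½·(-16 − 8 + 70) = 23.
[MB_2B_3] = ½·((13/3)·(-3−(-1)) + 1·(-1−(2/3)) + 7·(2/3−(-3))) = ½·(-26/3 − 5/3 + 77/3) = 23/3, so the B_1-coordinate is (23/3)/23 = 1/3.
[B_1MB_3] = ½·(8·(2/3−(-1)) + (13/3)·(-1−7) + 7·(7−(2/3))) = ½·(40/3 − 104/3 + 133/3) = 23/2, so the B_2-coordinate is 1/2.
[B_1B_2M] = ½·(8·(-3−(2/3)) + 1·(2/3−7) + (13/3)·(7−(-3))) = ½·(-88/3 − 19/3 + 130/3) = 23/6, so the B_3-coordinate is 1/6.
Check: 1/3 + 1/2 + 1/6 = 1.

(1/3, 1/2, 1/6)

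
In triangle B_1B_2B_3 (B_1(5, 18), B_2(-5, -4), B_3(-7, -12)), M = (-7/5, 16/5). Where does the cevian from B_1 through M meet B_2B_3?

(-17/3, -20/3)

Barycentric coordinates of M with respect to B_1B_2B_3: (2/5, 2/5, 1/5).
On side B_2B_3 the B_1-coordinate is zero; dropping M's B_1-weight 2/5 and renormalizing the remaining 2/5 : 1/5 gives weights 2/3, 1/3 on B_2, B_3.
N = (2/3)·(-5, -4) + (1/3)·(-7, -12) = (-17/3, -20/3).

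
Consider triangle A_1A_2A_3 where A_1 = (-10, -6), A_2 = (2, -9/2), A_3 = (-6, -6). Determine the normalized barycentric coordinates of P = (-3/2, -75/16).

(5/8, 7/8, -1/2)

Signed area of the reference triangle: [A_1A_2A_3] = ½·((-10)·(-9/2−(-6)) + 2·(-6−(-6)) + (-6)·(-6−(-9/2))) = ½·(-15 + 0 + 9) = -3.
[PA_2A_3] = ½·((-3/2)·(-9/2−(-6)) + 2·(-6−(-75/16)) + (-6)·(-75/16−(-9/2))) = ½·(-9/4 − 21/8 + 9/8) = -15/8, so the A_1-coordinate is (-15/8)/(-3) = 5/8.
[A_1PA_3] = ½·((-10)·(-75/16−(-6)) + (-3/2)·(-6−(-6)) + (-6)·(-6−(-75/16))) = ½·(-105/8 + 0 + 63/8) = -21/8, so the A_2-coordinate is 7/8.
[A_1A_2P] = ½·((-10)·(-9/2−(-75/16)) + 2·(-75/16−(-6)) + (-3/2)·(-6−(-9/2))) = ½·(-15/8 + 21/8 + 9/4) = 3/2, so the A_3-coordinate is -1/2.
Check: 5/8 + 7/8 − 1/2 = 1.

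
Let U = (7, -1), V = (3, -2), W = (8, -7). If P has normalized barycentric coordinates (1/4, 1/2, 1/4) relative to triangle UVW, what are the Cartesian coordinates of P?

(21/4, -3)

P = (1/4)·U + (1/2)·V + (1/4)·W.
x-coordinate: (1/4)·7 + (1/2)·3 + (1/4)·8 = 21/4.
y-coordinate: (1/4)·(-1) + (1/2)·(-2) + (1/4)·(-7) = -3.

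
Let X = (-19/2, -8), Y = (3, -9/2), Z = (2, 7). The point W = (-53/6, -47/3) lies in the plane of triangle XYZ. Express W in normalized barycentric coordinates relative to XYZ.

Signed area of the reference triangle: [XYZ] = ½·((-19/2)·(-9/2−7) + 3·(7−(-8)) + 2·(-8−(-9/2))) = ½·(437/4 + 45 − 7) = 589/8.
[WYZ] = ½·((-53/6)·(-9/2−7) + 3·(7−(-47/3)) + 2·(-47/3−(-9/2))) = ½·(1219/12 + 68 − 67/3) = 589/8, so the X-coordinate is (589/8)/(589/8) = 1.
[XWZ] = ½·((-19/2)·(-47/3−7) + (-53/6)·(7−(-8)) + 2·(-8−(-47/3))) = ½·(646/3 − 265/2 + 46/3) = 589/12, so the Y-coordinate is 2/3.
[XYW] = ½·((-19/2)·(-9/2−(-47/3)) + 3·(-47/3−(-8)) + (-53/6)·(-8−(-9/2))) = ½·(-1273/12 − 23 + 371/12) = -589/12, so the Z-coordinate is -2/3.
Check: 1 + 2/3 − 2/3 = 1.

(1, 2/3, -2/3)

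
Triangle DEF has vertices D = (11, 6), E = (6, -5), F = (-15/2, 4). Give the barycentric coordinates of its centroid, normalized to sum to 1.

(1/3, 1/3, 1/3)

The centroid is the average of the vertices, so each weight is 1/3.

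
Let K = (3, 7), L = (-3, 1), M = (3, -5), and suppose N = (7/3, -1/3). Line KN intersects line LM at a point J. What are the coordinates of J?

Barycentric coordinates of N with respect to KLM: (1/3, 1/9, 5/9).
On side LM the K-coordinate is zero; dropping N's K-weight 1/3 and renormalizing the remaining 1/9 : 5/9 gives weights 1/6, 5/6 on L, M.
J = (1/6)·(-3, 1) + (5/6)·(3, -5) = (2, -4).

(2, -4)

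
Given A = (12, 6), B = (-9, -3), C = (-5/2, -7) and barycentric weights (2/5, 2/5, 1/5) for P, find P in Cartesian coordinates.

P = (2/5)·A + (2/5)·B + (1/5)·C.
x-coordinate: (2/5)·12 + (2/5)·(-9) + (1/5)·(-5/2) = 7/10.
y-coordinate: (2/5)·6 + (2/5)·(-3) + (1/5)·(-7) = -1/5.

(7/10, -1/5)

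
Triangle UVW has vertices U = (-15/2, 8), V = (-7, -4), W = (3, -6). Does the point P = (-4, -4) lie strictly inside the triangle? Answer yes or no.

yes

Barycentric coordinates of P: (6/119, 11/17, 36/119).
The three coordinates are positive, positive, positive; a point is interior exactly when all three are positive.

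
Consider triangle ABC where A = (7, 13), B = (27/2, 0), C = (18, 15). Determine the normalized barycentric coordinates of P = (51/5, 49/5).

(3/5, 4/15, 2/15)

Signed area of the reference triangle: [ABC] = ½·(7·(0−15) + (27/2)·(15−13) + 18·(13−0)) = ½·(-105 + 27 + 234) = 78.
[PBC] = ½·((51/5)·(0−15) + (27/2)·(15−(49/5)) + 18·(49/5−0)) = ½·(-153 + 351/5 + 882/5) = 234/5, so the A-coordinate is (234/5)/78 = 3/5.
[APC] = ½·(7·(49/5−15) + (51/5)·(15−13) + 18·(13−(49/5))) = ½·(-182/5 + 102/5 + 288/5) = 104/5, so the B-coordinate is 4/15.
[ABP] = ½·(7·(0−(49/5)) + (27/2)·(49/5−13) + (51/5)·(13−0)) = ½·(-343/5 − 216/5 + 663/5) = 52/5, so the C-coordinate is 2/15.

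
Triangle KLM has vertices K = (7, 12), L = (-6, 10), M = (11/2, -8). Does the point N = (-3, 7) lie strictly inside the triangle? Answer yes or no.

yes

Barycentric coordinates of N: (39/514, 385/514, 45/257).
The three coordinates are positive, positive, positive; a point is interior exactly when all three are positive.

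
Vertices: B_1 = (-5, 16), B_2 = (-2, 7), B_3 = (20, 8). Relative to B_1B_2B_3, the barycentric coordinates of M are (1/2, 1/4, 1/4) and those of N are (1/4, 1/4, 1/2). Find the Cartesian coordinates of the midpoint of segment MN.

Barycentric coordinates of the midpoint are the average: (3/8, 1/4, 3/8).
Converting: (3/8)·B_1 + (1/4)·B_2 + (3/8)·B_3 = (41/8, 43/4).

(41/8, 43/4)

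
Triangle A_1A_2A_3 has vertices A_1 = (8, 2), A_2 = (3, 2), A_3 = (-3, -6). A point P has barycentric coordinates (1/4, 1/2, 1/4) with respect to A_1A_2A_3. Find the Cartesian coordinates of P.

(11/4, 0)

P = (1/4)·A_1 + (1/2)·A_2 + (1/4)·A_3.
x-coordinate: (1/4)·8 + (1/2)·3 + (1/4)·(-3) = 11/4.
y-coordinate: (1/4)·2 + (1/2)·2 + (1/4)·(-6) = 0.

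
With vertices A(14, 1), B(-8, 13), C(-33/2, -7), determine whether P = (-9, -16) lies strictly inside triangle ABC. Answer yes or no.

no

Barycentric coordinates of P: (453/1084, -669/1084, 325/271).
The three coordinates are positive, negative, positive; a point is interior exactly when all three are positive.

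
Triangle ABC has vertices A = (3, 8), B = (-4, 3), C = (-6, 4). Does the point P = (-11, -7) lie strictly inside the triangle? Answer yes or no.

Barycentric coordinates of P: (-27/17, 79/17, -35/17).
The three coordinates are negative, positive, negative; a point is interior exactly when all three are positive.

no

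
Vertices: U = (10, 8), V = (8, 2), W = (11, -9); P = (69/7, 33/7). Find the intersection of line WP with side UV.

(29/3, 7)

Barycentric coordinates of P with respect to UVW: (5/7, 1/7, 1/7).
On side UV the W-coordinate is zero; dropping P's W-weight 1/7 and renormalizing the remaining 5/7 : 1/7 gives weights 5/6, 1/6 on U, V.
Q = (5/6)·(10, 8) + (1/6)·(8, 2) = (29/3, 7).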